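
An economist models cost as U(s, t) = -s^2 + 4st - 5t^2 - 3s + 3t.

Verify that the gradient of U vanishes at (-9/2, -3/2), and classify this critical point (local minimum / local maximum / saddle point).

local maximum

∇U = (-2s + 4t - 3, 4s - 10t + 3); substituting (-9/2, -3/2) gives ∇U = (0, 0), so (-9/2, -3/2) is indeed a critical point.
The Hessian of U is constant: H = [[-2, 4], [4, -10]].
det(H) = (-2)·(-10) − 4² = 4.
det(H) > 0 and tr(H) = -12 < 0, so H is negative definite and the point is a local maximum.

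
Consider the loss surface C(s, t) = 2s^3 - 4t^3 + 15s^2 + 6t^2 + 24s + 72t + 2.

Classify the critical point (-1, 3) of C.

saddle point

The mixed partial ∂²C/∂s∂t is 0, so the Hessian at any point is diag(C_ss, C_tt) = diag(6(2s + 5), 12(-2t + 1)).
At (-1, 3): H = diag(18, -60).
The eigenvalues have opposite signs, so H is indefinite: a saddle point.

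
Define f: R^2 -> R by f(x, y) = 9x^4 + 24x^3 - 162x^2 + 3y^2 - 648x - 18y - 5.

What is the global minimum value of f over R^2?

-2057

f(x,y) separates as P(x) + Q(y) − 5, so its minimum is min P + min Q − 5.
P'(x) = 36(x - 3)(x + 2)(x + 3) vanishes at x ∈ {-3, -2, 3}; Q'(y) = 6y - 18 vanishes at y ∈ {3}.
Local minima of P (where P''>0): P(-3)=567, P(3)=-2025. Local minima of Q: Q(3)=-27.
So the global minimum of f is P(3) + Q(3) − 5 = -2025 − 27 − 5 = -2057, attained at (3, 3).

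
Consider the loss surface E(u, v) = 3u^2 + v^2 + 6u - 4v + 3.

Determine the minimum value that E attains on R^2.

E(u,v) separates as P(u) + Q(v) + 3, so its minimum is min P + min Q + 3.
P'(u) = 6u + 6 vanishes at u ∈ {-1}; Q'(v) = 2v - 4 vanishes at v ∈ {2}.
Local minima of P (where P''>0): P(-1)=-3. Local minima of Q: Q(2)=-4.
So the global minimum of E is P(-1) + Q(2) + 3 = -3 − 4 + 3 = -4, attained at (-1, 2).

-4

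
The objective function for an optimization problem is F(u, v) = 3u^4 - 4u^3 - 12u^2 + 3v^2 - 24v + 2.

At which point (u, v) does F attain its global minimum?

(2, 4)

F(u,v) separates as P(u) + Q(v) + 2, so its minimum is min P + min Q + 2.
P'(u) = 12u(u - 2)(u + 1) vanishes at u ∈ {-1, 0, 2}; Q'(v) = 6v - 24 vanishes at v ∈ {4}.
Local minima of P (where P''>0): P(-1)=-5, P(2)=-32. Local minima of Q: Q(4)=-48.
So the global minimum of F is P(2) + Q(4) + 2 = -32 − 48 + 2 = -78, attained at (2, 4).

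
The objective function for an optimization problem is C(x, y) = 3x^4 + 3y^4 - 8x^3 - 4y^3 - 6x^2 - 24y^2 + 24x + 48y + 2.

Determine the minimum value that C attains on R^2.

-129

C(x,y) separates as P(x) + Q(y) + 2, so its minimum is min P + min Q + 2.
P'(x) = 12(x - 2)(x - 1)(x + 1) vanishes at x ∈ {-1, 1, 2}; Q'(y) = 12(y - 2)(y - 1)(y + 2) vanishes at y ∈ {-2, 1, 2}.
Local minima of P (where P''>0): P(-1)=-19, P(2)=8. Local minima of Q: Q(-2)=-112, Q(2)=16.
So the global minimum of C is P(-1) + Q(-2) + 2 = -19 − 112 + 2 = -129, attained at (-1, -2).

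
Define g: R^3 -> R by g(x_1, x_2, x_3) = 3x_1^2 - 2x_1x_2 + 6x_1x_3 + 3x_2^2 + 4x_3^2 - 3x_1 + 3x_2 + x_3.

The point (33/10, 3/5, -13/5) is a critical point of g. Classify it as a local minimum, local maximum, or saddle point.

The Hessian is constant: H = [[6, -2, 6], [-2, 6, 0], [6, 0, 8]].
Leading principal minors: Δ₁ = 6, Δ₂ = 32, Δ₃ = 40.
All leading minors are positive, so H is positive definite: a local minimum.

local minimum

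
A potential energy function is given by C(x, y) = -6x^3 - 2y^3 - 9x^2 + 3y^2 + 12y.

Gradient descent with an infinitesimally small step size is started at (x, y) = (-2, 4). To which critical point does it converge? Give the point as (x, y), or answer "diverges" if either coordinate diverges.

C is separable, so gradient descent decouples: x follows -∂C/∂x, y follows -∂C/∂y.
∂C/∂x = -18x(x + 1); at x=-2 this is -36, so x increases.
∂C/∂y = -6(y - 2)(y + 1); at y=4 this is -60, so y increases.
The y-coordinate has no critical point in that direction and runs off to infinity.

diverges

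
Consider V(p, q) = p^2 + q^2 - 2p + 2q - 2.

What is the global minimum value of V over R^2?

-4

V(p,q) separates as A(p) + B(q) − 2, so its minimum is min A + min B − 2.
A'(p) = 2p - 2 vanishes at p ∈ {1}; B'(q) = 2q + 2 vanishes at q ∈ {-1}.
Local minima of A (where A''>0): A(1)=-1. Local minima of B: B(-1)=-1.
So the global minimum of V is A(1) + B(-1) − 2 = -1 − 1 − 2 = -4, attained at (1, -1).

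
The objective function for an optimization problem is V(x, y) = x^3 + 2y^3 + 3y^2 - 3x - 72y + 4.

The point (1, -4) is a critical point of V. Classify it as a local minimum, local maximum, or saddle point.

The mixed partial ∂²V/∂x∂y is 0, so the Hessian at any point is diag(V_xx, V_yy) = diag(6x, 6(2y + 1)).
At (1, -4): H = diag(6, -42).
The eigenvalues have opposite signs, so H is indefinite: a saddle point.

saddle point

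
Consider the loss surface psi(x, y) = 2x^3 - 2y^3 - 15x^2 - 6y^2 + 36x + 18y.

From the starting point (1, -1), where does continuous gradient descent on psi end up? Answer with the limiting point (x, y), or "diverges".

psi is separable, so gradient descent decouples: x follows -∂psi/∂x, y follows -∂psi/∂y.
∂psi/∂x = 6(x - 3)(x - 2); at x=1 this is 12, so x decreases.
∂psi/∂y = -6(y - 1)(y + 3); at y=-1 this is 24, so y decreases.
The x-coordinate has no critical point in that direction and runs off to infinity.

diverges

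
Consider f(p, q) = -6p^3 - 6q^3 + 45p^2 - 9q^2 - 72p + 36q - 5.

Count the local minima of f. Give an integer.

1

f separates as a function of p plus a function of q, so ∇f=0 decouples.
∂f/∂p = -18(p - 4)(p - 1) = 0 at p ∈ {1, 4}; ∂f/∂q = -18(q - 1)(q + 2) = 0 at q ∈ {-2, 1}.
The Hessian is diagonal: diag(f_pp, f_qq). Second derivatives: f_pp(1)=54, f_pp(4)=-54; f_qq(-2)=54, f_qq(1)=-54.
Local minima occur where both diagonal entries positive: (1, -2). Count: 1.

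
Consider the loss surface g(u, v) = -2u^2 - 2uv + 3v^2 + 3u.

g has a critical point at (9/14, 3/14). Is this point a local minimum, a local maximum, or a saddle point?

saddle point

The Hessian of g is constant: H = [[-4, -2], [-2, 6]].
det(H) = (-4)·6 − (-2)² = -28.
Since det(H) < 0, H is indefinite and the critical point is a saddle point.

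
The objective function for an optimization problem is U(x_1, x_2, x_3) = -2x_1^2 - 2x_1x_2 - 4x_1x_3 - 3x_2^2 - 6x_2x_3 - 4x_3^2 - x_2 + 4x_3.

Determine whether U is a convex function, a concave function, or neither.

concave

U is quadratic, so its Hessian is the constant matrix H = [[-4, -2, -4], [-2, -6, -6], [-4, -6, -8]].
Leading principal minors: -4, 20, -16.
Signs alternate −, +, − ⇒ H ≺ 0 ⇒ concave.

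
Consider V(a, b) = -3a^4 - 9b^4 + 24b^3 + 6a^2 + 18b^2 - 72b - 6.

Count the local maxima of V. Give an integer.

V separates as a function of a plus a function of b, so ∇V=0 decouples.
∂V/∂a = -12a(a - 1)(a + 1) = 0 at a ∈ {-1, 0, 1}; ∂V/∂b = -36(b - 2)(b - 1)(b + 1) = 0 at b ∈ {-1, 1, 2}.
The Hessian is diagonal: diag(V_aa, V_bb). Second derivatives: V_aa(-1)=-24, V_aa(0)=12, V_aa(1)=-24; V_bb(-1)=-216, V_bb(1)=72, V_bb(2)=-108.
Local maxima occur where both diagonal entries negative: (-1, -1), (-1, 2), (1, -1), (1, 2). Count: 4.

4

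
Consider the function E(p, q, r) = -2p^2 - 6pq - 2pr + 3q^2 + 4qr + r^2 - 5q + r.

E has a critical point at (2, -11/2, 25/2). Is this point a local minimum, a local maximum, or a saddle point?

The Hessian is constant: H = [[-4, -6, -2], [-6, 6, 4], [-2, 4, 2]].
Leading principal minors: Δ₁ = -4, Δ₂ = -60, Δ₃ = 16.
The minors fit neither the all-positive nor the alternating-sign pattern, so H is indefinite: a saddle point.

saddle point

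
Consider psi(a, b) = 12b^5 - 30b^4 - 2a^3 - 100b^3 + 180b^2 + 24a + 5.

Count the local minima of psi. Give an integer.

2

psi separates as a function of a plus a function of b, so ∇psi=0 decouples.
∂psi/∂a = -6(a - 2)(a + 2) = 0 at a ∈ {-2, 2}; ∂psi/∂b = 60b(b - 3)(b - 1)(b + 2) = 0 at b ∈ {-2, 0, 1, 3}.
The Hessian is diagonal: diag(psi_aa, psi_bb). Second derivatives: psi_aa(-2)=24, psi_aa(2)=-24; psi_bb(-2)=-1800, psi_bb(0)=360, psi_bb(1)=-360, psi_bb(3)=1800.
Local minima occur where both diagonal entries positive: (-2, 0), (-2, 3). Count: 2.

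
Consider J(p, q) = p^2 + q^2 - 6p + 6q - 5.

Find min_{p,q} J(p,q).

J(p,q) separates as A(p) + B(q) − 5, so its minimum is min A + min B − 5.
A'(p) = 2p - 6 vanishes at p ∈ {3}; B'(q) = 2q + 6 vanishes at q ∈ {-3}.
Local minima of A (where A''>0): A(3)=-9. Local minima of B: B(-3)=-9.
So the global minimum of J is A(3) + B(-3) − 5 = -9 − 9 − 5 = -23, attained at (3, -3).

-23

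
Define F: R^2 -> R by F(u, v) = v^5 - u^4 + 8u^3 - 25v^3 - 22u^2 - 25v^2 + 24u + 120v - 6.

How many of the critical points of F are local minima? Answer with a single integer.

2

F separates as a function of u plus a function of v, so ∇F=0 decouples.
∂F/∂u = -4(u - 3)(u - 2)(u - 1) = 0 at u ∈ {1, 2, 3}; ∂F/∂v = 5(v - 4)(v - 1)(v + 2)(v + 3) = 0 at v ∈ {-3, -2, 1, 4}.
The Hessian is diagonal: diag(F_uu, F_vv). Second derivatives: F_uu(1)=-8, F_uu(2)=4, F_uu(3)=-8; F_vv(-3)=-140, F_vv(-2)=90, F_vv(1)=-180, F_vv(4)=630.
Local minima occur where both diagonal entries positive: (2, -2), (2, 4). Count: 2.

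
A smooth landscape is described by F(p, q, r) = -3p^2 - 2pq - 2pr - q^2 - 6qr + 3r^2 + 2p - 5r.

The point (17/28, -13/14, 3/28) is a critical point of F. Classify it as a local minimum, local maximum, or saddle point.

saddle point

The Hessian is constant: H = [[-6, -2, -2], [-2, -2, -6], [-2, -6, 6]].
Leading principal minors: Δ₁ = -6, Δ₂ = 8, Δ₃ = 224.
The minors fit neither the all-positive nor the alternating-sign pattern, so H is indefinite: a saddle point.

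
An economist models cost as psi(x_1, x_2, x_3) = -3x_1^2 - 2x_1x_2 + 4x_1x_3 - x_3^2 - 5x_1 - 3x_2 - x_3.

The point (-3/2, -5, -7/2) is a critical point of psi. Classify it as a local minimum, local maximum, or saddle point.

saddle point

The Hessian is constant: H = [[-6, -2, 4], [-2, 0, 0], [4, 0, -2]].
Leading principal minors: Δ₁ = -6, Δ₂ = -4, Δ₃ = 8.
The minors fit neither the all-positive nor the alternating-sign pattern, so H is indefinite: a saddle point.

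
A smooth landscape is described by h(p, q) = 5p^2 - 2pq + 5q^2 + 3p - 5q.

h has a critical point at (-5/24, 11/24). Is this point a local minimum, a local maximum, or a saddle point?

The Hessian of h is constant: H = [[10, -2], [-2, 10]].
det(H) = 10·10 − (-2)² = 96.
det(H) > 0 and tr(H) = 20 > 0, so H is positive definite and the point is a local minimum.

local minimum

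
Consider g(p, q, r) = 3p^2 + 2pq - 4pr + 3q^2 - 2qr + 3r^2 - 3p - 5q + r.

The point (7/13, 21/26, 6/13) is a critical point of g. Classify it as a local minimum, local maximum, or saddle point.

local minimum

The Hessian is constant: H = [[6, 2, -4], [2, 6, -2], [-4, -2, 6]].
Leading principal minors: Δ₁ = 6, Δ₂ = 32, Δ₃ = 104.
All leading minors are positive, so H is positive definite: a local minimum.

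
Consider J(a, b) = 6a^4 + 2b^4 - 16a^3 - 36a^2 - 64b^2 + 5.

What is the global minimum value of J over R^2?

J(a,b) separates as P(a) + Q(b) + 5, so its minimum is min P + min Q + 5.
P'(a) = 24a(a - 3)(a + 1) vanishes at a ∈ {-1, 0, 3}; Q'(b) = 8b(b - 4)(b + 4) vanishes at b ∈ {-4, 0, 4}.
Local minima of P (where P''>0): P(-1)=-14, P(3)=-270. Local minima of Q: Q(-4)=-512, Q(4)=-512.
So the global minimum of J is P(3) + Q(-4) + 5 = -270 − 512 + 5 = -777, attained at (3, -4).

-777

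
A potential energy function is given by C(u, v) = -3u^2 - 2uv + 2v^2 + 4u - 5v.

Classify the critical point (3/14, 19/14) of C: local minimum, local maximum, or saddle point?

The Hessian of C is constant: H = [[-6, -2], [-2, 4]].
det(H) = (-6)·4 − (-2)² = -28.
Since det(H) < 0, H is indefinite and the critical point is a saddle point.

saddle point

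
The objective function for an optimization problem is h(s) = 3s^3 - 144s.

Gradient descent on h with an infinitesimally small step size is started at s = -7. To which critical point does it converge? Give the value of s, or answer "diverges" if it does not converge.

h'(s) = 9(s - 4)(s + 4), so h'(-7) = 297.
Gradient descent moves in the -h' direction, i.e. s is decreasing.
There is no critical point below s=-7, and h' keeps the same sign, so the iterate runs off to −∞.

diverges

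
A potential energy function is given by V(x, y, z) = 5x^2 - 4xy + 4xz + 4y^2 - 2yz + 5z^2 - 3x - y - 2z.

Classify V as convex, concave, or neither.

convex

V is quadratic, so its Hessian is the constant matrix H = [[10, -4, 4], [-4, 8, -2], [4, -2, 10]].
Leading principal minors: 10, 64, 536.
All positive ⇒ H ≻ 0 ⇒ convex.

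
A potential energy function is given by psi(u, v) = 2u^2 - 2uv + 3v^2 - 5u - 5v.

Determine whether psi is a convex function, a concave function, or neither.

psi is quadratic, so its Hessian is the constant matrix H = [[4, -2], [-2, 6]].
det(H) = 20, tr(H) = 10.
det(H) > 0 and tr(H) > 0, so H is positive definite everywhere: convex.

convex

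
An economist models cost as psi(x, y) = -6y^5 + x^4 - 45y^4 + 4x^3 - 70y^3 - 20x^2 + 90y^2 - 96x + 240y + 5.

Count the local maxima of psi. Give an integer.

2

psi separates as a function of x plus a function of y, so ∇psi=0 decouples.
∂psi/∂x = 4(x - 3)(x + 2)(x + 4) = 0 at x ∈ {-4, -2, 3}; ∂psi/∂y = -30(y - 1)(y + 1)(y + 2)(y + 4) = 0 at y ∈ {-4, -2, -1, 1}.
The Hessian is diagonal: diag(psi_xx, psi_yy). Second derivatives: psi_xx(-4)=56, psi_xx(-2)=-40, psi_xx(3)=140; psi_yy(-4)=900, psi_yy(-2)=-180, psi_yy(-1)=180, psi_yy(1)=-900.
Local maxima occur where both diagonal entries negative: (-2, -2), (-2, 1). Count: 2.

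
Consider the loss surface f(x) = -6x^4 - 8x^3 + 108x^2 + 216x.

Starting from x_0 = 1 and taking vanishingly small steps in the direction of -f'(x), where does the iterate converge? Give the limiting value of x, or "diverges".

-1

f'(x) = -24(x - 3)(x + 1)(x + 3), so f'(1) = 384.
Gradient descent moves in the -f' direction, i.e. x is decreasing.
The nearest critical point in that direction is x = -1, where f'' = 192 > 0 (a local minimum). The iterate converges there.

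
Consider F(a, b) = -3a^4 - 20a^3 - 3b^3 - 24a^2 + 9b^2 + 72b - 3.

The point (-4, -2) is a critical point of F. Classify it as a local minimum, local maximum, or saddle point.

The mixed partial ∂²F/∂a∂b is 0, so the Hessian at any point is diag(F_aa, F_bb) = diag(-12(3a^2 + 10a + 4), 18(-b + 1)).
At (-4, -2): H = diag(-144, 54).
The eigenvalues have opposite signs, so H is indefinite: a saddle point.

saddle point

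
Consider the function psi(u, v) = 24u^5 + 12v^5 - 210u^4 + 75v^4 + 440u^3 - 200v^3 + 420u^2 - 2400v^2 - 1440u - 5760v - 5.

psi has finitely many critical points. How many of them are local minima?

4

psi separates as a function of u plus a function of v, so ∇psi=0 decouples.
∂psi/∂u = 120(u - 4)(u - 3)(u - 1)(u + 1) = 0 at u ∈ {-1, 1, 3, 4}; ∂psi/∂v = 60(v - 4)(v + 2)(v + 3)(v + 4) = 0 at v ∈ {-4, -3, -2, 4}.
The Hessian is diagonal: diag(psi_uu, psi_vv). Second derivatives: psi_uu(-1)=-4800, psi_uu(1)=1440, psi_uu(3)=-960, psi_uu(4)=1800; psi_vv(-4)=-960, psi_vv(-3)=420, psi_vv(-2)=-720, psi_vv(4)=20160.
Local minima occur where both diagonal entries positive: (1, -3), (1, 4), (4, -3), (4, 4). Count: 4.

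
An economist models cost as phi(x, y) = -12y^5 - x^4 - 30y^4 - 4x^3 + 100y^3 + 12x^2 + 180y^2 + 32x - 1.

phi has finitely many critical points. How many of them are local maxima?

phi separates as a function of x plus a function of y, so ∇phi=0 decouples.
∂phi/∂x = -4(x - 2)(x + 1)(x + 4) = 0 at x ∈ {-4, -1, 2}; ∂phi/∂y = -60y(y - 2)(y + 1)(y + 3) = 0 at y ∈ {-3, -1, 0, 2}.
The Hessian is diagonal: diag(phi_xx, phi_yy). Second derivatives: phi_xx(-4)=-72, phi_xx(-1)=36, phi_xx(2)=-72; phi_yy(-3)=1800, phi_yy(-1)=-360, phi_yy(0)=360, phi_yy(2)=-1800.
Local maxima occur where both diagonal entries negative: (-4, -1), (-4, 2), (2, -1), (2, 2). Count: 4.

4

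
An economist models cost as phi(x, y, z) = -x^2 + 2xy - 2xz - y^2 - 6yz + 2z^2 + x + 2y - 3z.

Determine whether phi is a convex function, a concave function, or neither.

phi is quadratic, so its Hessian is the constant matrix H = [[-2, 2, -2], [2, -2, -6], [-2, -6, 4]].
Leading principal minors: -2, 0, 128.
Neither pattern holds ⇒ H is indefinite ⇒ neither convex nor concave.

neither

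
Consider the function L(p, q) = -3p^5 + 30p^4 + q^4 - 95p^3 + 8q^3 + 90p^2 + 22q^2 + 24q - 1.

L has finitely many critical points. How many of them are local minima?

L separates as a function of p plus a function of q, so ∇L=0 decouples.
∂L/∂p = -15p(p - 4)(p - 3)(p - 1) = 0 at p ∈ {0, 1, 3, 4}; ∂L/∂q = 4(q + 1)(q + 2)(q + 3) = 0 at q ∈ {-3, -2, -1}.
The Hessian is diagonal: diag(L_pp, L_qq). Second derivatives: L_pp(0)=180, L_pp(1)=-90, L_pp(3)=90, L_pp(4)=-180; L_qq(-3)=8, L_qq(-2)=-4, L_qq(-1)=8.
Local minima occur where both diagonal entries positive: (0, -3), (0, -1), (3, -3), (3, -1). Count: 4.

4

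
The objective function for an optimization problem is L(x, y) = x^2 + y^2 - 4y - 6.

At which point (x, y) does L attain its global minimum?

(0, 2)

L(x,y) separates as P(x) + Q(y) − 6, so its minimum is min P + min Q − 6.
P'(x) = 2x vanishes at x ∈ {0}; Q'(y) = 2y - 4 vanishes at y ∈ {2}.
Local minima of P (where P''>0): P(0)=0. Local minima of Q: Q(2)=-4.
So the global minimum of L is P(0) + Q(2) − 6 = 0 − 4 − 6 = -10, attained at (0, 2).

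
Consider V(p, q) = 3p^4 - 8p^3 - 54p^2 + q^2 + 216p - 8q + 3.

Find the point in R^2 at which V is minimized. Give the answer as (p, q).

(-3, 4)

V(p,q) separates as A(p) + B(q) + 3, so its minimum is min A + min B + 3.
A'(p) = 12(p - 3)(p - 2)(p + 3) vanishes at p ∈ {-3, 2, 3}; B'(q) = 2q - 8 vanishes at q ∈ {4}.
Local minima of A (where A''>0): A(-3)=-675, A(3)=189. Local minima of B: B(4)=-16.
So the global minimum of V is A(-3) + B(4) + 3 = -675 − 16 + 3 = -688, attained at (-3, 4).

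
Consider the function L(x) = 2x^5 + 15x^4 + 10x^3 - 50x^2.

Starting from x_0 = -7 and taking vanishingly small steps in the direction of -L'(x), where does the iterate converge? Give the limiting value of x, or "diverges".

diverges

L'(x) = 10x(x - 1)(x + 2)(x + 5), so L'(-7) = 5600.
Gradient descent moves in the -L' direction, i.e. x is decreasing.
There is no critical point below x=-7, and L' keeps the same sign, so the iterate runs off to −∞.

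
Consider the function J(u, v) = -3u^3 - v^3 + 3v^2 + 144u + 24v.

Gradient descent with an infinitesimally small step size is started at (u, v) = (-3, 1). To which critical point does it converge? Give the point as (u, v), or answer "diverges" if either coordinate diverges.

J is separable, so gradient descent decouples: u follows -∂J/∂u, v follows -∂J/∂v.
∂J/∂u = -9(u - 4)(u + 4); at u=-3 this is 63, so u decreases.
∂J/∂v = -3(v - 4)(v + 2); at v=1 this is 27, so v decreases.
u converges to its nearest critical value -4 (a local min of the u-part); v converges to -2. The iterate converges to (-4, -2).

(-4, -2)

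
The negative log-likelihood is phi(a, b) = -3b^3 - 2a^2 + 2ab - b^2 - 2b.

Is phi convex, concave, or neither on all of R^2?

neither

The term -3b^3 is cubic, so the Hessian is not constant.
∂²phi/∂b² = -18b - 2, which takes both signs as b varies (negative for sufficiently large b). A diagonal entry of the Hessian changing sign means the Hessian is neither positive- nor negative-semidefinite on all of R^2.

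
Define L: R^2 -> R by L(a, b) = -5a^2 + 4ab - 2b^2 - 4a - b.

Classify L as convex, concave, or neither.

L is quadratic, so its Hessian is the constant matrix H = [[-10, 4], [4, -4]].
det(H) = 24, tr(H) = -14.
det(H) > 0 and tr(H) < 0, so H is negative definite everywhere: concave.

concave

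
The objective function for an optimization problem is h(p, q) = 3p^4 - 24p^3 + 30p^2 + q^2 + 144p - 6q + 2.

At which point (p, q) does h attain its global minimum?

h(p,q) separates as A(p) + B(q) + 2, so its minimum is min A + min B + 2.
A'(p) = 12(p - 4)(p - 3)(p + 1) vanishes at p ∈ {-1, 3, 4}; B'(q) = 2q - 6 vanishes at q ∈ {3}.
Local minima of A (where A''>0): A(-1)=-87, A(4)=288. Local minima of B: B(3)=-9.
So the global minimum of h is A(-1) + B(3) + 2 = -87 − 9 + 2 = -94, attained at (-1, 3).

(-1, 3)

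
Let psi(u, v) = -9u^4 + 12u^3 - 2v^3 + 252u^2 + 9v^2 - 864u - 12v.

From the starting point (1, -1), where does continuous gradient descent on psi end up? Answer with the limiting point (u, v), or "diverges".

(2, 1)

psi is separable, so gradient descent decouples: u follows -∂psi/∂u, v follows -∂psi/∂v.
∂psi/∂u = -36(u - 3)(u - 2)(u + 4); at u=1 this is -360, so u increases.
∂psi/∂v = -6(v - 2)(v - 1); at v=-1 this is -36, so v increases.
u converges to its nearest critical value 2 (a local min of the u-part); v converges to 1. The iterate converges to (2, 1).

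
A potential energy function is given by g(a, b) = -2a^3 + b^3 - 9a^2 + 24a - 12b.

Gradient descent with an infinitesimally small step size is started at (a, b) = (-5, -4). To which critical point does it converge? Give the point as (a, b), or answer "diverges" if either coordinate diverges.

g is separable, so gradient descent decouples: a follows -∂g/∂a, b follows -∂g/∂b.
∂g/∂a = -6(a - 1)(a + 4); at a=-5 this is -36, so a increases.
∂g/∂b = 3(b - 2)(b + 2); at b=-4 this is 36, so b decreases.
The b-coordinate has no critical point in that direction and runs off to infinity.

diverges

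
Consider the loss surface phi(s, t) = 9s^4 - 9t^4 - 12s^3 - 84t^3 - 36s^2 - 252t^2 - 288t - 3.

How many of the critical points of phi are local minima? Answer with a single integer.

phi separates as a function of s plus a function of t, so ∇phi=0 decouples.
∂phi/∂s = 36s(s - 2)(s + 1) = 0 at s ∈ {-1, 0, 2}; ∂phi/∂t = -36(t + 1)(t + 2)(t + 4) = 0 at t ∈ {-4, -2, -1}.
The Hessian is diagonal: diag(phi_ss, phi_tt). Second derivatives: phi_ss(-1)=108, phi_ss(0)=-72, phi_ss(2)=216; phi_tt(-4)=-216, phi_tt(-2)=72, phi_tt(-1)=-108.
Local minima occur where both diagonal entries positive: (-1, -2), (2, -2). Count: 2.

2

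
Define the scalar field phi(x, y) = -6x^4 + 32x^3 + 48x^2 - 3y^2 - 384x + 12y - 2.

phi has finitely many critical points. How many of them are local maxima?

2

phi separates as a function of x plus a function of y, so ∇phi=0 decouples.
∂phi/∂x = -24(x - 4)(x - 2)(x + 2) = 0 at x ∈ {-2, 2, 4}; ∂phi/∂y = -6(y - 2) = 0 at y ∈ {2}.
The Hessian is diagonal: diag(phi_xx, phi_yy). Second derivatives: phi_xx(-2)=-576, phi_xx(2)=192, phi_xx(4)=-288; phi_yy(2)=-6.
Local maxima occur where both diagonal entries negative: (-2, 2), (4, 2). Count: 2.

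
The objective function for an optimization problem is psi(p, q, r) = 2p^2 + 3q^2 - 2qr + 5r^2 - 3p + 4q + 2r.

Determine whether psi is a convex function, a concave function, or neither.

psi is quadratic, so its Hessian is the constant matrix H = [[4, 0, 0], [0, 6, -2], [0, -2, 10]].
Leading principal minors: 4, 24, 224.
All positive ⇒ H ≻ 0 ⇒ convex.

convex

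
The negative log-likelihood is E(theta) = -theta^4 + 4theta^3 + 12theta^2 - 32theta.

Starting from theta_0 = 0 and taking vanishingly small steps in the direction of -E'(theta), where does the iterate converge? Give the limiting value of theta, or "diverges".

E'(theta) = -4(theta - 4)(theta - 1)(theta + 2), so E'(0) = -32.
Gradient descent moves in the -E' direction, i.e. theta is increasing.
The nearest critical point in that direction is theta = 1, where E'' = 36 > 0 (a local minimum). The iterate converges there.

1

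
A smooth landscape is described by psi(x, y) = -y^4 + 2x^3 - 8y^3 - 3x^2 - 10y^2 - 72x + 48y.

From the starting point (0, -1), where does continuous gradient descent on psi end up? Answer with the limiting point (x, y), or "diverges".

(4, -3)

psi is separable, so gradient descent decouples: x follows -∂psi/∂x, y follows -∂psi/∂y.
∂psi/∂x = 6(x - 4)(x + 3); at x=0 this is -72, so x increases.
∂psi/∂y = -4(y - 1)(y + 3)(y + 4); at y=-1 this is 48, so y decreases.
x converges to its nearest critical value 4 (a local min of the x-part); y converges to -3. The iterate converges to (4, -3).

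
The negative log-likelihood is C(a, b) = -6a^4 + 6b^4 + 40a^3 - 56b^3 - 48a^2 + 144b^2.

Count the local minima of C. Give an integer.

2

C separates as a function of a plus a function of b, so ∇C=0 decouples.
∂C/∂a = -24a(a - 4)(a - 1) = 0 at a ∈ {0, 1, 4}; ∂C/∂b = 24b(b - 4)(b - 3) = 0 at b ∈ {0, 3, 4}.
The Hessian is diagonal: diag(C_aa, C_bb). Second derivatives: C_aa(0)=-96, C_aa(1)=72, C_aa(4)=-288; C_bb(0)=288, C_bb(3)=-72, C_bb(4)=96.
Local minima occur where both diagonal entries positive: (1, 0), (1, 4). Count: 2.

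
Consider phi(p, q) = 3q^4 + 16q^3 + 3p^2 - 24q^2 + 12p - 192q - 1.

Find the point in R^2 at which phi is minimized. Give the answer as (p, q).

(-2, 2)

phi(p,q) separates as A(p) + B(q) − 1, so its minimum is min A + min B − 1.
A'(p) = 6p + 12 vanishes at p ∈ {-2}; B'(q) = 12(q - 2)(q + 2)(q + 4) vanishes at q ∈ {-4, -2, 2}.
Local minima of A (where A''>0): A(-2)=-12. Local minima of B: B(-4)=128, B(2)=-304.
So the global minimum of phi is A(-2) + B(2) − 1 = -12 − 304 − 1 = -317, attained at (-2, 2).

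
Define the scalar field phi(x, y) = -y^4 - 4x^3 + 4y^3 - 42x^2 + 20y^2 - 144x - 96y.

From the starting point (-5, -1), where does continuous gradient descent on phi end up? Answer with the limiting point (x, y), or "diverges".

phi is separable, so gradient descent decouples: x follows -∂phi/∂x, y follows -∂phi/∂y.
∂phi/∂x = -12(x + 3)(x + 4); at x=-5 this is -24, so x increases.
∂phi/∂y = -4(y - 4)(y - 2)(y + 3); at y=-1 this is -120, so y increases.
x converges to its nearest critical value -4 (a local min of the x-part); y converges to 2. The iterate converges to (-4, 2).

(-4, 2)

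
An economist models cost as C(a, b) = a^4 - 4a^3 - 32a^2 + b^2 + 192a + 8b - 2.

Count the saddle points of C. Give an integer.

1

C separates as a function of a plus a function of b, so ∇C=0 decouples.
∂C/∂a = 4(a - 4)(a - 3)(a + 4) = 0 at a ∈ {-4, 3, 4}; ∂C/∂b = 2(b + 4) = 0 at b ∈ {-4}.
The Hessian is diagonal: diag(C_aa, C_bb). Second derivatives: C_aa(-4)=224, C_aa(3)=-28, C_aa(4)=32; C_bb(-4)=2.
Saddle points occur where the two diagonal entries have opposite signs: (3, -4). Count: 1.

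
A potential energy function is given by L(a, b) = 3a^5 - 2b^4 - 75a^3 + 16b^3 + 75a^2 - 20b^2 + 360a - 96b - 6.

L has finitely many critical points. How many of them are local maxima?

4

L separates as a function of a plus a function of b, so ∇L=0 decouples.
∂L/∂a = 15(a - 3)(a - 2)(a + 1)(a + 4) = 0 at a ∈ {-4, -1, 2, 3}; ∂L/∂b = -8(b - 4)(b - 3)(b + 1) = 0 at b ∈ {-1, 3, 4}.
The Hessian is diagonal: diag(L_aa, L_bb). Second derivatives: L_aa(-4)=-1890, L_aa(-1)=540, L_aa(2)=-270, L_aa(3)=420; L_bb(-1)=-160, L_bb(3)=32, L_bb(4)=-40.
Local maxima occur where both diagonal entries negative: (-4, -1), (-4, 4), (2, -1), (2, 4). Count: 4.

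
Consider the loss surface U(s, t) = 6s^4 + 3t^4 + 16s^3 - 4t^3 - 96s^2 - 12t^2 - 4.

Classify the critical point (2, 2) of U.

The mixed partial ∂²U/∂s∂t is 0, so the Hessian at any point is diag(U_ss, U_tt) = diag(24(3s^2 + 4s - 8), 12(3t^2 - 2t - 2)).
At (2, 2): H = diag(288, 72).
Both eigenvalues are positive, so H is positive definite: a local minimum.

local minimum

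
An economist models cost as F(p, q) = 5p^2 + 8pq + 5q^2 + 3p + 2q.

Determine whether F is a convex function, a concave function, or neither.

convex

F is quadratic, so its Hessian is the constant matrix H = [[10, 8], [8, 10]].
det(H) = 36, tr(H) = 20.
det(H) > 0 and tr(H) > 0, so H is positive definite everywhere: convex.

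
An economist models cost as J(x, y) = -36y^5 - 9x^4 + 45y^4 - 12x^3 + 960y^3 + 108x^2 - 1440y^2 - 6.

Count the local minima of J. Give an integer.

2

J separates as a function of x plus a function of y, so ∇J=0 decouples.
∂J/∂x = -36x(x - 2)(x + 3) = 0 at x ∈ {-3, 0, 2}; ∂J/∂y = -180y(y - 4)(y - 1)(y + 4) = 0 at y ∈ {-4, 0, 1, 4}.
The Hessian is diagonal: diag(J_xx, J_yy). Second derivatives: J_xx(-3)=-540, J_xx(0)=216, J_xx(2)=-360; J_yy(-4)=28800, J_yy(0)=-2880, J_yy(1)=2700, J_yy(4)=-17280.
Local minima occur where both diagonal entries positive: (0, -4), (0, 1). Count: 2.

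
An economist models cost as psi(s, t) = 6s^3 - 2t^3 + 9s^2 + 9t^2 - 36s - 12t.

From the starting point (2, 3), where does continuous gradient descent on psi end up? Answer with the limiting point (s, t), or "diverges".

psi is separable, so gradient descent decouples: s follows -∂psi/∂s, t follows -∂psi/∂t.
∂psi/∂s = 18(s - 1)(s + 2); at s=2 this is 72, so s decreases.
∂psi/∂t = -6(t - 2)(t - 1); at t=3 this is -12, so t increases.
The t-coordinate has no critical point in that direction and runs off to infinity.

diverges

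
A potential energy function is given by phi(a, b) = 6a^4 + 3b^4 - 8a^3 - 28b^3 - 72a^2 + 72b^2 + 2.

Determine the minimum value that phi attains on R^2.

-376

phi(a,b) separates as P(a) + Q(b) + 2, so its minimum is min P + min Q + 2.
P'(a) = 24a(a - 3)(a + 2) vanishes at a ∈ {-2, 0, 3}; Q'(b) = 12b(b - 4)(b - 3) vanishes at b ∈ {0, 3, 4}.
Local minima of P (where P''>0): P(-2)=-128, P(3)=-378. Local minima of Q: Q(0)=0, Q(4)=128.
So the global minimum of phi is P(3) + Q(0) + 2 = -378 + 0 + 2 = -376, attained at (3, 0).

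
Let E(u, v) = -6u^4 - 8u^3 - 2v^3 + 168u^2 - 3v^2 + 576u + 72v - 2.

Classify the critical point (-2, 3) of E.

saddle point

The mixed partial ∂²E/∂u∂v is 0, so the Hessian at any point is diag(E_uu, E_vv) = diag(24(-3u^2 - 2u + 14), -6(2v + 1)).
At (-2, 3): H = diag(144, -42).
The eigenvalues have opposite signs, so H is indefinite: a saddle point.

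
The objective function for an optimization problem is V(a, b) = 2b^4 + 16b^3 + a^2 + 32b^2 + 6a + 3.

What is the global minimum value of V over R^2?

-6

V(a,b) separates as P(a) + Q(b) + 3, so its minimum is min P + min Q + 3.
P'(a) = 2a + 6 vanishes at a ∈ {-3}; Q'(b) = 8b(b + 2)(b + 4) vanishes at b ∈ {-4, -2, 0}.
Local minima of P (where P''>0): P(-3)=-9. Local minima of Q: Q(-4)=0, Q(0)=0.
So the global minimum of V is P(-3) + Q(-4) + 3 = -9 + 0 + 3 = -6, attained at (-3, -4).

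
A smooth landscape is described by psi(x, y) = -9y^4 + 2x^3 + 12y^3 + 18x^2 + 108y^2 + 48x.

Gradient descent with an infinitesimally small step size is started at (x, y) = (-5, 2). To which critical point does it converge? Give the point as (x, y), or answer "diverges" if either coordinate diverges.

diverges

psi is separable, so gradient descent decouples: x follows -∂psi/∂x, y follows -∂psi/∂y.
∂psi/∂x = 6(x + 2)(x + 4); at x=-5 this is 18, so x decreases.
∂psi/∂y = -36y(y - 3)(y + 2); at y=2 this is 288, so y decreases.
The x-coordinate has no critical point in that direction and runs off to infinity.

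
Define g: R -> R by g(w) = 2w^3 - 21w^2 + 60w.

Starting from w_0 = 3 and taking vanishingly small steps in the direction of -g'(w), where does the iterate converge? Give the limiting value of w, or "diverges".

g'(w) = 6(w - 5)(w - 2), so g'(3) = -12.
Gradient descent moves in the -g' direction, i.e. w is increasing.
The nearest critical point in that direction is w = 5, where g'' = 18 > 0 (a local minimum). The iterate converges there.

5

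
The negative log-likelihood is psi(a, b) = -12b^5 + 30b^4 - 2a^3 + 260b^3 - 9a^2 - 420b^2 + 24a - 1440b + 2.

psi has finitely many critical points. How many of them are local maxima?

2

psi separates as a function of a plus a function of b, so ∇psi=0 decouples.
∂psi/∂a = -6(a - 1)(a + 4) = 0 at a ∈ {-4, 1}; ∂psi/∂b = -60(b - 4)(b - 2)(b + 1)(b + 3) = 0 at b ∈ {-3, -1, 2, 4}.
The Hessian is diagonal: diag(psi_aa, psi_bb). Second derivatives: psi_aa(-4)=30, psi_aa(1)=-30; psi_bb(-3)=4200, psi_bb(-1)=-1800, psi_bb(2)=1800, psi_bb(4)=-4200.
Local maxima occur where both diagonal entries negative: (1, -1), (1, 4). Count: 2.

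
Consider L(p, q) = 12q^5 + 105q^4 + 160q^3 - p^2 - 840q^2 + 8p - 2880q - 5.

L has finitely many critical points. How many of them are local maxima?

L separates as a function of p plus a function of q, so ∇L=0 decouples.
∂L/∂p = -2(p - 4) = 0 at p ∈ {4}; ∂L/∂q = 60(q - 2)(q + 2)(q + 3)(q + 4) = 0 at q ∈ {-4, -3, -2, 2}.
The Hessian is diagonal: diag(L_pp, L_qq). Second derivatives: L_pp(4)=-2; L_qq(-4)=-720, L_qq(-3)=300, L_qq(-2)=-480, L_qq(2)=7200.
Local maxima occur where both diagonal entries negative: (4, -4), (4, -2). Count: 2.

2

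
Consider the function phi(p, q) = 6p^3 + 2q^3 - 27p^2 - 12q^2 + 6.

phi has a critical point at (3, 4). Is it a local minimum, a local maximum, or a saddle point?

local minimum

The mixed partial ∂²phi/∂p∂q is 0, so the Hessian at any point is diag(phi_pp, phi_qq) = diag(18(2p - 3), 12(q - 2)).
At (3, 4): H = diag(54, 24).
Both eigenvalues are positive, so H is positive definite: a local minimum.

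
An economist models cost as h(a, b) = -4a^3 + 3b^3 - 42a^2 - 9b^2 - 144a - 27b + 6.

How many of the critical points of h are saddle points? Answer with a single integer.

h separates as a function of a plus a function of b, so ∇h=0 decouples.
∂h/∂a = -12(a + 3)(a + 4) = 0 at a ∈ {-4, -3}; ∂h/∂b = 9(b - 3)(b + 1) = 0 at b ∈ {-1, 3}.
The Hessian is diagonal: diag(h_aa, h_bb). Second derivatives: h_aa(-4)=12, h_aa(-3)=-12; h_bb(-1)=-36, h_bb(3)=36.
Saddle points occur where the two diagonal entries have opposite signs: (-4, -1), (-3, 3). Count: 2.

2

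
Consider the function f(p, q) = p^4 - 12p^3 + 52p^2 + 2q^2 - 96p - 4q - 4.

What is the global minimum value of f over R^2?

-70

f(p,q) separates as A(p) + B(q) − 4, so its minimum is min A + min B − 4.
A'(p) = 4(p - 4)(p - 3)(p - 2) vanishes at p ∈ {2, 3, 4}; B'(q) = 4q - 4 vanishes at q ∈ {1}.
Local minima of A (where A''>0): A(2)=-64, A(4)=-64. Local minima of B: B(1)=-2.
So the global minimum of f is A(2) + B(1) − 4 = -64 − 2 − 4 = -70, attained at (2, 1).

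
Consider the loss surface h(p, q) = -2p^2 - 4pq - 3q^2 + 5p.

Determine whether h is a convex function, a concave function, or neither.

concave

h is quadratic, so its Hessian is the constant matrix H = [[-4, -4], [-4, -6]].
det(H) = 8, tr(H) = -10.
det(H) > 0 and tr(H) < 0, so H is negative definite everywhere: concave.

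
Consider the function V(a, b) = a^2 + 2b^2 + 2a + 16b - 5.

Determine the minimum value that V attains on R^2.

-38

V(a,b) separates as P(a) + Q(b) − 5, so its minimum is min P + min Q − 5.
P'(a) = 2a + 2 vanishes at a ∈ {-1}; Q'(b) = 4b + 16 vanishes at b ∈ {-4}.
Local minima of P (where P''>0): P(-1)=-1. Local minima of Q: Q(-4)=-32.
So the global minimum of V is P(-1) + Q(-4) − 5 = -1 − 32 − 5 = -38, attained at (-1, -4).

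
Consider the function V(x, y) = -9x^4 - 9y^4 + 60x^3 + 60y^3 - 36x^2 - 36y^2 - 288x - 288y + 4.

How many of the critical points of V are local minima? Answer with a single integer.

1

V separates as a function of x plus a function of y, so ∇V=0 decouples.
∂V/∂x = -36(x - 4)(x - 2)(x + 1) = 0 at x ∈ {-1, 2, 4}; ∂V/∂y = -36(y - 4)(y - 2)(y + 1) = 0 at y ∈ {-1, 2, 4}.
The Hessian is diagonal: diag(V_xx, V_yy). Second derivatives: V_xx(-1)=-540, V_xx(2)=216, V_xx(4)=-360; V_yy(-1)=-540, V_yy(2)=216, V_yy(4)=-360.
Local minima occur where both diagonal entries positive: (2, 2). Count: 1.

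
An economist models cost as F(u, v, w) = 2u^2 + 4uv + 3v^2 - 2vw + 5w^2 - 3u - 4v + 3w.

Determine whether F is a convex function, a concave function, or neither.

F is quadratic, so its Hessian is the constant matrix H = [[4, 4, 0], [4, 6, -2], [0, -2, 10]].
Leading principal minors: 4, 8, 64.
All positive ⇒ H ≻ 0 ⇒ convex.

convex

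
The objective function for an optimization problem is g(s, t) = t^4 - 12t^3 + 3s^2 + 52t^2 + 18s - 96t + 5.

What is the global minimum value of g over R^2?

g(s,t) separates as P(s) + Q(t) + 5, so its minimum is min P + min Q + 5.
P'(s) = 6s + 18 vanishes at s ∈ {-3}; Q'(t) = 4(t - 4)(t - 3)(t - 2) vanishes at t ∈ {2, 3, 4}.
Local minima of P (where P''>0): P(-3)=-27. Local minima of Q: Q(2)=-64, Q(4)=-64.
So the global minimum of g is P(-3) + Q(2) + 5 = -27 − 64 + 5 = -86, attained at (-3, 2).

-86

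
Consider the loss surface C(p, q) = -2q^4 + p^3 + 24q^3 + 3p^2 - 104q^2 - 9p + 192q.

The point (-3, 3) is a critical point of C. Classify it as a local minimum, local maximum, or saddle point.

The mixed partial ∂²C/∂p∂q is 0, so the Hessian at any point is diag(C_pp, C_qq) = diag(6(p + 1), 8(-3q^2 + 18q - 26)).
At (-3, 3): H = diag(-12, 8).
The eigenvalues have opposite signs, so H is indefinite: a saddle point.

saddle point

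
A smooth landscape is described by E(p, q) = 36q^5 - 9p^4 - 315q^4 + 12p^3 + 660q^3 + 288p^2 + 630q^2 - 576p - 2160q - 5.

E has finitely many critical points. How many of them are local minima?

2

E separates as a function of p plus a function of q, so ∇E=0 decouples.
∂E/∂p = -36(p - 4)(p - 1)(p + 4) = 0 at p ∈ {-4, 1, 4}; ∂E/∂q = 180(q - 4)(q - 3)(q - 1)(q + 1) = 0 at q ∈ {-1, 1, 3, 4}.
The Hessian is diagonal: diag(E_pp, E_qq). Second derivatives: E_pp(-4)=-1440, E_pp(1)=540, E_pp(4)=-864; E_qq(-1)=-7200, E_qq(1)=2160, E_qq(3)=-1440, E_qq(4)=2700.
Local minima occur where both diagonal entries positive: (1, 1), (1, 4). Count: 2.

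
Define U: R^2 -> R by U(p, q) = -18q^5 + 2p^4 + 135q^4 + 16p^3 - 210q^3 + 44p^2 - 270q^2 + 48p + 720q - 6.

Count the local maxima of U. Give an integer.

2

U separates as a function of p plus a function of q, so ∇U=0 decouples.
∂U/∂p = 8(p + 1)(p + 2)(p + 3) = 0 at p ∈ {-3, -2, -1}; ∂U/∂q = -90(q - 4)(q - 2)(q - 1)(q + 1) = 0 at q ∈ {-1, 1, 2, 4}.
The Hessian is diagonal: diag(U_pp, U_qq). Second derivatives: U_pp(-3)=16, U_pp(-2)=-8, U_pp(-1)=16; U_qq(-1)=2700, U_qq(1)=-540, U_qq(2)=540, U_qq(4)=-2700.
Local maxima occur where both diagonal entries negative: (-2, 1), (-2, 4). Count: 2.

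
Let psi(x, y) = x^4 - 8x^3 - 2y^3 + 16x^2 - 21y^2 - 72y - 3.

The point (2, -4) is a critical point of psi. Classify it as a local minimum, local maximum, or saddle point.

saddle point

The mixed partial ∂²psi/∂x∂y is 0, so the Hessian at any point is diag(psi_xx, psi_yy) = diag(4(3x^2 - 12x + 8), -6(2y + 7)).
At (2, -4): H = diag(-16, 6).
The eigenvalues have opposite signs, so H is indefinite: a saddle point.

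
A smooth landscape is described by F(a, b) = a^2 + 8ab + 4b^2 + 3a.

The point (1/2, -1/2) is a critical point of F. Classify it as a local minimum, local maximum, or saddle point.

saddle point

The Hessian of F is constant: H = [[2, 8], [8, 8]].
det(H) = 2·8 − 8² = -48.
Since det(H) < 0, H is indefinite and the critical point is a saddle point.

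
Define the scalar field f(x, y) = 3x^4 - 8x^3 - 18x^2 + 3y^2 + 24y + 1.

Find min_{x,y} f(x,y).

f(x,y) separates as P(x) + Q(y) + 1, so its minimum is min P + min Q + 1.
P'(x) = 12x(x - 3)(x + 1) vanishes at x ∈ {-1, 0, 3}; Q'(y) = 6y + 24 vanishes at y ∈ {-4}.
Local minima of P (where P''>0): P(-1)=-7, P(3)=-135. Local minima of Q: Q(-4)=-48.
So the global minimum of f is P(3) + Q(-4) + 1 = -135 − 48 + 1 = -182, attained at (3, -4).

-182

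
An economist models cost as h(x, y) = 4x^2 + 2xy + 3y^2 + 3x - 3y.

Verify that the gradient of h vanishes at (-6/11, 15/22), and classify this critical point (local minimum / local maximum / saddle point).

local minimum

∇h = (8x + 2y + 3, 2x + 6y - 3); substituting (-6/11, 15/22) gives ∇h = (0, 0), so (-6/11, 15/22) is indeed a critical point.
The Hessian of h is constant: H = [[8, 2], [2, 6]].
det(H) = 8·6 − 2² = 44.
det(H) > 0 and tr(H) = 14 > 0, so H is positive definite and the point is a local minimum.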